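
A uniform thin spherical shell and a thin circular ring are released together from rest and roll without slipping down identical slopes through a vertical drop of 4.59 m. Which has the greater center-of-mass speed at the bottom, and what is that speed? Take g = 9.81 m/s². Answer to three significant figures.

For rolling without slipping, Mgh = ½(1+k)Mv² where k = I/(MR²), so v = √(2gh/(1+k)).
Uniform thin spherical shell: k = 2/3, giving v = √(2×9.81×4.59/1.667) = 7.351 m/s.
Thin circular ring: k = 1, giving v = √(2×9.81×4.59/2) = 6.71 m/s.
The smaller k wins: the uniform thin spherical shell, at ≈ 7.35 m/s.

the uniform thin spherical shell, at v ≈ 7.35 m/s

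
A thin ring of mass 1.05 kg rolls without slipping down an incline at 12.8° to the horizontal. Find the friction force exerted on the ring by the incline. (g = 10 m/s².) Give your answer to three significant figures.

For this body I = MR², i.e. k = I/(MR²) = 1.
Translational: Mg sinθ − f = Ma. Rotational about the CM: fR = Iα = kMRa, so f = kMa.
Combining, a = g sinθ/(1+k) and f = kMa = kMg sinθ/(1+k).
f = 1 × 1.05 × 10 × sin12.8° / 2 ≈ 1.16 N.

f ≈ 1.16 N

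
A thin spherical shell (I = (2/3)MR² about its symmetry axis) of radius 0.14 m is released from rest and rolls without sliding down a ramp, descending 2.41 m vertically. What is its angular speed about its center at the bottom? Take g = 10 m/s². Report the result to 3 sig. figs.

ω ≈ 38.4 rad/s

For this body I = (2/3)MR², i.e. k = I/(MR²) = 2/3.
Since it rolls without slipping, ω = v/R and KE = ½Mv² + ½Iω² = ½(1+k)Mv² = (5/6)Mv².
Energy conservation Mgh = ½(1+k)Mv² gives v = √(2gh/(1+k)) = √(2 × 10 × 2.41 / 1.667) = 5.378 m/s.
Then ω = v/R = 5.378 / 0.14 ≈ 38.4 rad/s.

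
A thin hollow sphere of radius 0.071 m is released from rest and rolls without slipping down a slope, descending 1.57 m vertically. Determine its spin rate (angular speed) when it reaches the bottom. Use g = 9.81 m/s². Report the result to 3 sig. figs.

For this body I = (2/3)MR², i.e. k = I/(MR²) = 2/3.
The rolling condition ω = v/R makes the rotational term ½I(v/R)² = ½kMv², so KE_total = ½(1+k)Mv² = (5/6)Mv².
Energy conservation Mgh = ½(1+k)Mv² gives v = √(2gh/(1+k)) = √(2 × 9.81 × 1.57 / 1.667) = 4.299 m/s.
The angular speed follows from ω = v/R = 4.299/0.071 ≈ 60.6 rad/s.

ω ≈ 60.6 rad/s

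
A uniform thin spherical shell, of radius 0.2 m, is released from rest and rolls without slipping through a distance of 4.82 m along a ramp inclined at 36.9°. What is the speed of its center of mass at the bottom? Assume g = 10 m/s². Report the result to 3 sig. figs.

With I = (2/3)MR², the ratio k = I/(MR²) is 2/3.
The rolling condition ω = v/R makes the rotational term ½I(v/R)² = ½kMv², so KE_total = ½(1+k)Mv² = (5/6)Mv².
The vertical drop is h = L sinθ = 4.82 × sin36.9° = 2.894 m.
Setting Mgh = (5/6)Mv² gives v = √(2gh/(1+k)) = √(2·10·2.894/1.667) ≈ 5.89 m/s.

v ≈ 5.89 m/s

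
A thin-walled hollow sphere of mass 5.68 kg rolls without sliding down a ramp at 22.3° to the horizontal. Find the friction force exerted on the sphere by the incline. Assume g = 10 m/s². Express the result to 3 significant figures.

For this body I = (2/3)MR², i.e. k = I/(MR²) = 2/3.
Translational: Mg sinθ − f = Ma. Rotational about the CM: fR = Iα = kMRa, so f = kMa.
Combining, a = g sinθ/(1+k) and f = kMa = kMg sinθ/(1+k).
f = (2/3) × 5.68 × 10 × sin22.3° / 1.667 ≈ 8.62 N.

f ≈ 8.62 N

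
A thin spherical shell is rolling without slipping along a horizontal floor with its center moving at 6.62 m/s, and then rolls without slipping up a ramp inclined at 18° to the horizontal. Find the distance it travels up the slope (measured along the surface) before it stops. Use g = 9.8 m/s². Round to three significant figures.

d ≈ 12.1 m

With I = (2/3)MR², the ratio k = I/(MR²) is 2/3.
The rolling condition ω = v/R makes the rotational term ½I(v/R)² = ½kMv², so KE_total = ½(1+k)Mv² = (5/6)Mv².
Setting this equal to Mgh gives the vertical rise h = (1+k)v₀²/(2g) = 1.667×6.62²/(2×9.8) = 3.727 m.
Along the incline, d = h/sinθ = 3.727/sin18° ≈ 12.1 m.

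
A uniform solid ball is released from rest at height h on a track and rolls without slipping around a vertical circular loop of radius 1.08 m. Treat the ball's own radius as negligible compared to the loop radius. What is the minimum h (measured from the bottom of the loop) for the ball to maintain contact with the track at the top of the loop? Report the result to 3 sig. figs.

h_min ≈ 2.92 m

The moment of inertia is (2/5)MR², giving k ≡ I/(MR²) = 0.4.
At the top, contact is just lost when gravity alone supplies the centripetal force: Mg = Mv_top²/r, i.e. v_top² = gr.
With ω = v/R, the kinetic energy at speed v is ½(1+k)Mv² = (7/10)Mv².
Energy conservation from release (height h) to the top (height 2r): Mgh = Mg(2r) + (7/10)M·gr.
Thus h_min = 2r + (1+k)r/2 = r(2 + 1.4/2) = 1.08 × 2.7 ≈ 2.92 m.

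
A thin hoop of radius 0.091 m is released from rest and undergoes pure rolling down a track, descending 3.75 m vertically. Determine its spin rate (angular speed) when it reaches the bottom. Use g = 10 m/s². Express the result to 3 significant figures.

ω ≈ 67.3 rad/s

Here I = MR², so the shape factor k = I/(MR²) = 1.
Pure rolling means v = ωR; then KE = ½Mv² + ½I(v/R)² = ½(1+k)Mv² = Mv².
Energy conservation Mgh = ½(1+k)Mv² gives v = √(2gh/(1+k)) = √(2 × 10 × 3.75 / 2) = 6.124 m/s.
Then ω = v/R = 6.124 / 0.091 ≈ 67.3 rad/s.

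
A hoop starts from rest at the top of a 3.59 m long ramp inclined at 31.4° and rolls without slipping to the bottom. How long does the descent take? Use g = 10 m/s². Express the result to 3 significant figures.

With I = MR², the ratio k = I/(MR²) is 1.
Along the incline Mg sinθ − f = Ma, and torque about the center fR = Iα = kMR²(a/R) gives f = kMa.
Hence a = g sinθ/(1+k) = 10×sin31.4°/2 = 2.605 m/s².
With constant a from rest, t = √(2L/a) = √(2·3.59/2.605) ≈ 1.66 s.

t ≈ 1.66 s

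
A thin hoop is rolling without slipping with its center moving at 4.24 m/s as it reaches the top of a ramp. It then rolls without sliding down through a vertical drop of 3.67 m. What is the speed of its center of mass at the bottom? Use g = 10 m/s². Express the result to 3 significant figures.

v ≈ 7.39 m/s

The moment of inertia is MR², giving k ≡ I/(MR²) = 1.
Pure rolling means v = ωR; then KE = ½Mv² + ½I(v/R)² = ½(1+k)Mv² = Mv².
Conserving energy between top and bottom: Mv² = Mv₀² + Mgh, hence v² = v₀² + 2gh/(1+k).
v = √(4.24² + 2×10×3.67/2) = √54.68 ≈ 7.39 m/s.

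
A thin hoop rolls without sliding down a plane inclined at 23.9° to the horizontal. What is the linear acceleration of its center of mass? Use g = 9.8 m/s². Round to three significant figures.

a ≈ 1.99 m/s²

For this body I = MR², i.e. k = I/(MR²) = 1.
Translational: Mg sinθ − f = Ma. Rotational about the CM: fR = Iα = kMRa, so f = kMa.
Eliminating f: Mg sinθ = (1+k)Ma, so a = g sinθ/(1+k) = 9.8 × sin23.9° / 2 ≈ 1.99 m/s².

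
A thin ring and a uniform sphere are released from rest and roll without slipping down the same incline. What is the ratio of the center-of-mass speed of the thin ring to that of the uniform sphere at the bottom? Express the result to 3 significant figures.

Each satisfies Mgh = ½(1+k)Mv² with k = I/(MR²), so v ∝ 1/√(1+k).
For the thin ring k = 1; for the uniform sphere k = 0.4.
v₁/v₂ = √((1+k₂)/(1+k₁)) = √(1.4/2) ≈ 0.837.

v_ratio ≈ 0.837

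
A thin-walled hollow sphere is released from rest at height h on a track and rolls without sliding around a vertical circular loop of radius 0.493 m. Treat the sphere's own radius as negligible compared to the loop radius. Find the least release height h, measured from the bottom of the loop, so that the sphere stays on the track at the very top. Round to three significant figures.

h_min ≈ 1.40 m

Here I = (2/3)MR², so the shape factor k = I/(MR²) = 2/3.
At the top of the loop, the minimum-contact condition is Mg = Mv_top²/r, so v_top² = gr.
With ω = v/R, the kinetic energy at speed v is ½(1+k)Mv² = (5/6)Mv².
Energy conservation from release (height h) to the top (height 2r): Mgh = Mg(2r) + (5/6)M·gr.
Thus h_min = 2r + (1+k)r/2 = r(2 + 1.667/2) = 0.493 × 2.833 ≈ 1.40 m.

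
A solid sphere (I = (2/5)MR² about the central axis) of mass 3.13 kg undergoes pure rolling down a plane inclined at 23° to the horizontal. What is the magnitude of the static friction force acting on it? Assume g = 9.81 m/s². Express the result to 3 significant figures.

f ≈ 3.43 N

The moment of inertia is (2/5)MR², giving k ≡ I/(MR²) = 0.4.
Translational: Mg sinθ − f = Ma. Rotational about the CM: fR = Iα = kMRa, so f = kMa.
Combining, a = g sinθ/(1+k) and f = kMa = kMg sinθ/(1+k).
f = 0.4 × 3.13 × 9.81 × sin23° / 1.4 ≈ 3.43 N.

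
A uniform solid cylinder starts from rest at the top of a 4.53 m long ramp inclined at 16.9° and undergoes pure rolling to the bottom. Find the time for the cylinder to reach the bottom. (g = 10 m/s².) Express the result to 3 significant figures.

With I = (1/2)MR², the ratio k = I/(MR²) is 0.5.
Translational: Mg sinθ − f = Ma. Rotational about the CM: fR = Iα = kMRa, so f = kMa.
Hence a = g sinθ/(1+k) = 10×sin16.9°/1.5 = 1.938 m/s².
With constant a from rest, t = √(2L/a) = √(2·4.53/1.938) ≈ 2.16 s.

t ≈ 2.16 s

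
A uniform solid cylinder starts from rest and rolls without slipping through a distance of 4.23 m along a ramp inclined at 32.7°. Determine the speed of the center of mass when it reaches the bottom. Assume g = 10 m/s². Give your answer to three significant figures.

For this body I = (1/2)MR², i.e. k = I/(MR²) = 0.5.
Since it rolls without slipping, ω = v/R and KE = ½Mv² + ½Iω² = ½(1+k)Mv² = (3/4)Mv².
The vertical drop is h = L sinθ = 4.23 × sin32.7° = 2.285 m.
Energy conservation: Mgh = (3/4)Mv², so v = √(2gh/(1+k)) = √(2 × 10 × 2.285 / 1.5) ≈ 5.52 m/s.

v ≈ 5.52 m/s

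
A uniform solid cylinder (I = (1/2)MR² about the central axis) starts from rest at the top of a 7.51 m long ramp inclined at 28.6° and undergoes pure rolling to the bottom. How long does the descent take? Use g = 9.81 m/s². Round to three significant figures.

For this body I = (1/2)MR², i.e. k = I/(MR²) = 0.5.
Along the incline Mg sinθ − f = Ma, and torque about the center fR = Iα = kMR²(a/R) gives f = kMa.
Hence a = g sinθ/(1+k) = 9.81×sin28.6°/1.5 = 3.131 m/s².
With constant a from rest, t = √(2L/a) = √(2·7.51/3.131) ≈ 2.19 s.

t ≈ 2.19 s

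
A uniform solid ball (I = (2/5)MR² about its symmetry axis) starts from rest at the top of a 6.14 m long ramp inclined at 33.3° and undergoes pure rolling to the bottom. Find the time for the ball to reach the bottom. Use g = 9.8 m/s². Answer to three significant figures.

t ≈ 1.79 s

With I = (2/5)MR², the ratio k = I/(MR²) is 0.4.
Newton's second law down the slope: Mg sinθ − f = Ma. The torque equation fR = Iα (with α = a/R) gives f = kMa.
Hence a = g sinθ/(1+k) = 9.8×sin33.3°/1.4 = 3.843 m/s².
Starting from rest, L = ½at², so t = √(2L/a) = √(2×6.14/3.843) ≈ 1.79 s.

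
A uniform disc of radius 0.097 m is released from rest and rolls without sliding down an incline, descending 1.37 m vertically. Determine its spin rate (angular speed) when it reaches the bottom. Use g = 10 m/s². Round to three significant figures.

ω ≈ 44.1 rad/s

For this body I = (1/2)MR², i.e. k = I/(MR²) = 0.5.
Rolling without slipping gives ω = v/R, so the total kinetic energy is ½Mv² + ½Iω² = ½(1+k)Mv² = (3/4)Mv².
Energy conservation Mgh = ½(1+k)Mv² gives v = √(2gh/(1+k)) = √(2 × 10 × 1.37 / 1.5) = 4.274 m/s.
The angular speed follows from ω = v/R = 4.274/0.097 ≈ 44.1 rad/s.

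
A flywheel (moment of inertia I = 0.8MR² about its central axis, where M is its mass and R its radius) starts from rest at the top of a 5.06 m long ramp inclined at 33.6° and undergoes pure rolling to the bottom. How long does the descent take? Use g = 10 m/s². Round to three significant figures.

t ≈ 1.81 s

For this body I = 0.8MR², i.e. k = I/(MR²) = 0.8.
Translational: Mg sinθ − f = Ma. Rotational about the CM: fR = Iα = kMRa, so f = kMa.
Hence a = g sinθ/(1+k) = 10×sin33.6°/1.8 = 3.074 m/s².
Starting from rest, L = ½at², so t = √(2L/a) = √(2×5.06/3.074) ≈ 1.81 s.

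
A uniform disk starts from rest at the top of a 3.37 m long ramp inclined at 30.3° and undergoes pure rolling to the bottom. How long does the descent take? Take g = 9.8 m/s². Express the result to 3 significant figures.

With I = (1/2)MR², the ratio k = I/(MR²) is 0.5.
Newton's second law down the slope: Mg sinθ − f = Ma. The torque equation fR = Iα (with α = a/R) gives f = kMa.
Hence a = g sinθ/(1+k) = 9.8×sin30.3°/1.5 = 3.296 m/s².
Starting from rest, L = ½at², so t = √(2L/a) = √(2×3.37/3.296) ≈ 1.43 s.

t ≈ 1.43 s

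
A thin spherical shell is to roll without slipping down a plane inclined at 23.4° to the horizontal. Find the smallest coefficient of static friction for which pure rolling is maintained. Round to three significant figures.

With I = (2/3)MR², the ratio k = I/(MR²) is 2/3.
Translational: Mg sinθ − f = Ma. Rotational about the CM: fR = Iα = kMRa, so f = kMa.
These give a = g sinθ/(1+k) and the required friction f = kMg sinθ/(1+k).
The normal force is N = Mg cosθ, so μ_min = f/N = k tanθ/(1+k).
μ_min = (2/3) × tan23.4° / 1.667 ≈ 0.173.

μ_min ≈ 0.173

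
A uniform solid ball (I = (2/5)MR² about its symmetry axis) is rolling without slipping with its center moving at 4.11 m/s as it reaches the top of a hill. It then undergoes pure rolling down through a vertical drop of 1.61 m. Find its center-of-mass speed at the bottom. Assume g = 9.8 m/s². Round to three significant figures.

With I = (2/5)MR², the ratio k = I/(MR²) is 0.4.
Rolling without slipping gives ω = v/R, so the total kinetic energy is ½Mv² + ½Iω² = ½(1+k)Mv² = (7/10)Mv².
Conserving energy between top and bottom: (7/10)Mv² = (7/10)Mv₀² + Mgh, hence v² = v₀² + 2gh/(1+k).
v = √(4.11² + 2×9.8×1.61/1.4) = √39.43 ≈ 6.28 m/s.

v ≈ 6.28 m/s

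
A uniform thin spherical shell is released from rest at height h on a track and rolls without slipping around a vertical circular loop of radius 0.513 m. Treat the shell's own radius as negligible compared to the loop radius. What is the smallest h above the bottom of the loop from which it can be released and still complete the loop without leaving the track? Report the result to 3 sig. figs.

h_min ≈ 1.45 m

Here I = (2/3)MR², so the shape factor k = I/(MR²) = 2/3.
At the top, contact is just lost when gravity alone supplies the centripetal force: Mg = Mv_top²/r, i.e. v_top² = gr.
With ω = v/R, the kinetic energy at speed v is ½(1+k)Mv² = (5/6)Mv².
Energy conservation from release (height h) to the top (height 2r): Mgh = Mg(2r) + (5/6)M·gr.
Thus h_min = 2r + (1+k)r/2 = r(2 + 1.667/2) = 0.513 × 2.833 ≈ 1.45 m.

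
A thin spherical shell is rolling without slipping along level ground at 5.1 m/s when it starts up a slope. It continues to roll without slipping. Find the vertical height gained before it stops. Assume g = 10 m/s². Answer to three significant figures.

h ≈ 2.17 m

The moment of inertia is (2/3)MR², giving k ≡ I/(MR²) = 2/3.
Pure rolling means v = ωR; then KE = ½Mv² + ½I(v/R)² = ½(1+k)Mv² = (5/6)Mv².
All of this converts to potential energy at the highest point: (5/6)Mv₀² = Mgh.
Thus h = (1+k)v₀²/(2g) = 1.667 × 5.1² / (2 × 10) ≈ 2.17 m.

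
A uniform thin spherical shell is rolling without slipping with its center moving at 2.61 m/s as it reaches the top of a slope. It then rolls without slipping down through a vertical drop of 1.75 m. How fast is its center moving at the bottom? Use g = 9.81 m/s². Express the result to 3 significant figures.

Here I = (2/3)MR², so the shape factor k = I/(MR²) = 2/3.
The rolling condition ω = v/R makes the rotational term ½I(v/R)² = ½kMv², so KE_total = ½(1+k)Mv² = (5/6)Mv².
Energy conservation: (5/6)Mv₀² + Mgh = (5/6)Mv², so v² = v₀² + 2gh/(1+k).
v = √(2.61² + 2×9.81×1.75/1.667) = √27.41 ≈ 5.24 m/s.

v ≈ 5.24 m/s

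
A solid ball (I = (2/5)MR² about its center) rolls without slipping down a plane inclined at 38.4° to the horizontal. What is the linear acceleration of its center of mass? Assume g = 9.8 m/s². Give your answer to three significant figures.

a ≈ 4.35 m/s²

For this body I = (2/5)MR², i.e. k = I/(MR²) = 0.4.
Newton's second law down the slope: Mg sinθ − f = Ma. The torque equation fR = Iα (with α = a/R) gives f = kMa.
Eliminating f: Mg sinθ = (1+k)Ma, so a = g sinθ/(1+k) = 9.8 × sin38.4° / 1.4 ≈ 4.35 m/s².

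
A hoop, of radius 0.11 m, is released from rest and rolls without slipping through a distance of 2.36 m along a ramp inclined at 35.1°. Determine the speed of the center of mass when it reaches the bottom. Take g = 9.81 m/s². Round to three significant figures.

v ≈ 3.65 m/s

Here I = MR², so the shape factor k = I/(MR²) = 1.
The rolling condition ω = v/R makes the rotational term ½I(v/R)² = ½kMv², so KE_total = ½(1+k)Mv² = Mv².
The vertical drop is h = L sinθ = 2.36 × sin35.1° = 1.357 m.
Energy conservation: Mgh = Mv², so v = √(2gh/(1+k)) = √(2 × 9.81 × 1.357 / 2) ≈ 3.65 m/s.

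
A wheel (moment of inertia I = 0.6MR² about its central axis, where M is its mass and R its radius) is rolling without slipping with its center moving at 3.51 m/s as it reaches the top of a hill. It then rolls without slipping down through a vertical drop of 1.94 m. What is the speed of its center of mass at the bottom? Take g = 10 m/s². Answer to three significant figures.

For this body I = 0.6MR², i.e. k = I/(MR²) = 0.6.
The rolling condition ω = v/R makes the rotational term ½I(v/R)² = ½kMv², so KE_total = ½(1+k)Mv² = (4/5)Mv².
Conserving energy between top and bottom: (4/5)Mv² = (4/5)Mv₀² + Mgh, hence v² = v₀² + 2gh/(1+k).
v = √(3.51² + 2×10×1.94/1.6) = √36.57 ≈ 6.05 m/s.

v ≈ 6.05 m/s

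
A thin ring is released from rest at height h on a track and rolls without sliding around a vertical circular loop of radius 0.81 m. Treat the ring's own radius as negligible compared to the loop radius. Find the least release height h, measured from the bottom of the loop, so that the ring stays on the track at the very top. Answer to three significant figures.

Here I = MR², so the shape factor k = I/(MR²) = 1.
At the top of the loop, the minimum-contact condition is Mg = Mv_top²/r, so v_top² = gr.
With ω = v/R, the kinetic energy at speed v is ½(1+k)Mv² = Mv².
Energy conservation from release (height h) to the top (height 2r): Mgh = Mg(2r) + M·gr.
Thus h_min = 2r + (1+k)r/2 = r(2 + 2/2) = 0.81 × 3 ≈ 2.43 m.

h_min ≈ 2.43 m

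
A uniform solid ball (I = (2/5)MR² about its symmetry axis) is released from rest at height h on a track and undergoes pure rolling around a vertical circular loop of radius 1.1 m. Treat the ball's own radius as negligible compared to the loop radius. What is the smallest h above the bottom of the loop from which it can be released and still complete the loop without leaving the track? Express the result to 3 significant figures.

With I = (2/5)MR², the ratio k = I/(MR²) is 0.4.
At the top, contact is just lost when gravity alone supplies the centripetal force: Mg = Mv_top²/r, i.e. v_top² = gr.
With ω = v/R, the kinetic energy at speed v is ½(1+k)Mv² = (7/10)Mv².
Energy conservation from release (height h) to the top (height 2r): Mgh = Mg(2r) + (7/10)M·gr.
Thus h_min = 2r + (1+k)r/2 = r(2 + 1.4/2) = 1.1 × 2.7 ≈ 2.97 m.

h_min ≈ 2.97 m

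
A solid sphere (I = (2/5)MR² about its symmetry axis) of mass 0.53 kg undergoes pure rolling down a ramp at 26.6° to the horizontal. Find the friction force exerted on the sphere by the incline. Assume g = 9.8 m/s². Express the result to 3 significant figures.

For this body I = (2/5)MR², i.e. k = I/(MR²) = 0.4.
Along the incline Mg sinθ − f = Ma, and torque about the center fR = Iα = kMR²(a/R) gives f = kMa.
Combining, a = g sinθ/(1+k) and f = kMa = kMg sinθ/(1+k).
f = 0.4 × 0.53 × 9.8 × sin26.6° / 1.4 ≈ 0.664 N.

f ≈ 0.664 N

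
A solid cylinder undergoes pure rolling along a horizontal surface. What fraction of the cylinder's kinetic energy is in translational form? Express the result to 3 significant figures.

With I = (1/2)MR², the ratio k = I/(MR²) is 0.5.
With ω = v/R, KE_trans = ½Mv² and KE_rot = ½Iω² = ½kMv², so KE_total = ½(1+k)Mv².
The translational fraction is therefore 1/(1+k) = 1/1.5 ≈ 0.667.

fraction ≈ 0.667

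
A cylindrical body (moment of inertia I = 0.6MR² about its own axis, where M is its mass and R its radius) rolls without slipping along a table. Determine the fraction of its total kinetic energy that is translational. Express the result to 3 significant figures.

fraction ≈ 0.625

With I = 0.6MR², the ratio k = I/(MR²) is 0.6.
Since ω = v/R, the translational part is ½Mv² and the rotational part is ½I(v/R)² = ½kMv²; the total is ½(1+k)Mv².
The translational fraction is therefore 1/(1+k) = 1/1.6 ≈ 0.625.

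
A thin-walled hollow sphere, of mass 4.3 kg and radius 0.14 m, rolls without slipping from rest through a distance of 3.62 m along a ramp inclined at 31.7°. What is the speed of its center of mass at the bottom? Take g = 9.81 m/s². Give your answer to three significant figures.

Here I = (2/3)MR², so the shape factor k = I/(MR²) = 2/3.
Rolling without slipping gives ω = v/R, so the total kinetic energy is ½Mv² + ½Iω² = ½(1+k)Mv² = (5/6)Mv².
The vertical drop is h = L sinθ = 3.62 × sin31.7° = 1.902 m.
Setting Mgh = (5/6)Mv² gives v = √(2gh/(1+k)) = √(2·9.81·1.902/1.667) ≈ 4.73 m/s.

v ≈ 4.73 m/s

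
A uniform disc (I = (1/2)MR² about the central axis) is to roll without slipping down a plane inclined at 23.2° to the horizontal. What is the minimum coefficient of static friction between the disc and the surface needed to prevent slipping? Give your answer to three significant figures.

Here I = (1/2)MR², so the shape factor k = I/(MR²) = 0.5.
Along the incline Mg sinθ − f = Ma, and torque about the center fR = Iα = kMR²(a/R) gives f = kMa.
These give a = g sinθ/(1+k) and the required friction f = kMg sinθ/(1+k).
The normal force is N = Mg cosθ, so μ_min = f/N = k tanθ/(1+k).
μ_min = 0.5 × tan23.2° / 1.5 ≈ 0.143.

μ_min ≈ 0.143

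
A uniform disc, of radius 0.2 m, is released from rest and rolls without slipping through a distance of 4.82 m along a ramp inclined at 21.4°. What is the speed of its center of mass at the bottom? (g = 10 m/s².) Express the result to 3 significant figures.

The moment of inertia is (1/2)MR², giving k ≡ I/(MR²) = 0.5.
Since it rolls without slipping, ω = v/R and KE = ½Mv² + ½Iω² = ½(1+k)Mv² = (3/4)Mv².
The vertical drop is h = L sinθ = 4.82 × sin21.4° = 1.759 m.
Setting Mgh = (3/4)Mv² gives v = √(2gh/(1+k)) = √(2·10·1.759/1.5) ≈ 4.84 m/s.

v ≈ 4.84 m/s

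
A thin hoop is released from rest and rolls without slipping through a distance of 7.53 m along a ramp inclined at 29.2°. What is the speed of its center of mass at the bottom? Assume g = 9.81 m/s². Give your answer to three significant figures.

With I = MR², the ratio k = I/(MR²) is 1.
Since it rolls without slipping, ω = v/R and KE = ½Mv² + ½Iω² = ½(1+k)Mv² = Mv².
The vertical drop is h = L sinθ = 7.53 × sin29.2° = 3.674 m.
Setting Mgh = Mv² gives v = √(2gh/(1+k)) = √(2·9.81·3.674/2) ≈ 6.00 m/s.

v ≈ 6.00 m/s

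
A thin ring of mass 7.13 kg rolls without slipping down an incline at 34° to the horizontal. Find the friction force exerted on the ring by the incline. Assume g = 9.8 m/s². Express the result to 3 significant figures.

f ≈ 19.5 N

Here I = MR², so the shape factor k = I/(MR²) = 1.
Along the incline Mg sinθ − f = Ma, and torque about the center fR = Iα = kMR²(a/R) gives f = kMa.
Combining, a = g sinθ/(1+k) and f = kMa = kMg sinθ/(1+k).
f = 1 × 7.13 × 9.8 × sin34° / 2 ≈ 19.5 N.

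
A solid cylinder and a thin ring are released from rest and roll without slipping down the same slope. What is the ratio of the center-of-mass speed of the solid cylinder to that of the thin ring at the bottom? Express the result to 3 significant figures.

Each satisfies Mgh = ½(1+k)Mv² with k = I/(MR²), so v ∝ 1/√(1+k).
For the solid cylinder k = 0.5; for the thin ring k = 1.
v₁/v₂ = √((1+k₂)/(1+k₁)) = √(2/1.5) ≈ 1.15.

v_ratio ≈ 1.15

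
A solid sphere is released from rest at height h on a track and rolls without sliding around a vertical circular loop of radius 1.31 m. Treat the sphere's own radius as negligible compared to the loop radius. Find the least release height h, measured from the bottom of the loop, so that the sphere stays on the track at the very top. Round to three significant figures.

For this body I = (2/5)MR², i.e. k = I/(MR²) = 0.4.
At the top, contact is just lost when gravity alone supplies the centripetal force: Mg = Mv_top²/r, i.e. v_top² = gr.
With ω = v/R, the kinetic energy at speed v is ½(1+k)Mv² = (7/10)Mv².
Energy conservation from release (height h) to the top (height 2r): Mgh = Mg(2r) + (7/10)M·gr.
Thus h_min = 2r + (1+k)r/2 = r(2 + 1.4/2) = 1.31 × 2.7 ≈ 3.54 m.

h_min ≈ 3.54 m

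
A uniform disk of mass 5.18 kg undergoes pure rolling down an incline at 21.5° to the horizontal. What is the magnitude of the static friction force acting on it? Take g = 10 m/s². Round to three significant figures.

f ≈ 6.33 N

For this body I = (1/2)MR², i.e. k = I/(MR²) = 0.5.
Newton's second law down the slope: Mg sinθ − f = Ma. The torque equation fR = Iα (with α = a/R) gives f = kMa.
Combining, a = g sinθ/(1+k) and f = kMa = kMg sinθ/(1+k).
f = 0.5 × 5.18 × 10 × sin21.5° / 1.5 ≈ 6.33 N.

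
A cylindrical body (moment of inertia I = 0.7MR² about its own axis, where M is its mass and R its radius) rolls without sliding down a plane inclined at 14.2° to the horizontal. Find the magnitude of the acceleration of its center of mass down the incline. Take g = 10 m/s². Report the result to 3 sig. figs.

a ≈ 1.44 m/s²

For this body I = 0.7MR², i.e. k = I/(MR²) = 0.7.
Translational: Mg sinθ − f = Ma. Rotational about the CM: fR = Iα = kMRa, so f = kMa.
Eliminating f: Mg sinθ = (1+k)Ma, so a = g sinθ/(1+k) = 10 × sin14.2° / 1.7 ≈ 1.44 m/s².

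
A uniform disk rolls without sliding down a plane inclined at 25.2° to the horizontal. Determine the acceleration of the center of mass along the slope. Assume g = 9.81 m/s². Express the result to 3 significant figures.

a ≈ 2.78 m/s²

With I = (1/2)MR², the ratio k = I/(MR²) is 0.5.
Newton's second law down the slope: Mg sinθ − f = Ma. The torque equation fR = Iα (with α = a/R) gives f = kMa.
Eliminating f: Mg sinθ = (1+k)Ma, so a = g sinθ/(1+k) = 9.81 × sin25.2° / 1.5 ≈ 2.78 m/s².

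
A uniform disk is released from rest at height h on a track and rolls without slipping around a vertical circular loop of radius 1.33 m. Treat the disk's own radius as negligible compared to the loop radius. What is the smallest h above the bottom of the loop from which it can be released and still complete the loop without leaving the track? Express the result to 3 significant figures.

h_min ≈ 3.66 m

The moment of inertia is (1/2)MR², giving k ≡ I/(MR²) = 0.5.
At the top, contact is just lost when gravity alone supplies the centripetal force: Mg = Mv_top²/r, i.e. v_top² = gr.
With ω = v/R, the kinetic energy at speed v is ½(1+k)Mv² = (3/4)Mv².
Energy conservation from release (height h) to the top (height 2r): Mgh = Mg(2r) + (3/4)M·gr.
Thus h_min = 2r + (1+k)r/2 = r(2 + 1.5/2) = 1.33 × 2.75 ≈ 3.66 m.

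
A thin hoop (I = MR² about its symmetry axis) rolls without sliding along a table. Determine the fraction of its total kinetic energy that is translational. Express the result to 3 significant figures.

fraction ≈ 0.500

The moment of inertia is MR², giving k ≡ I/(MR²) = 1.
With ω = v/R, KE_trans = ½Mv² and KE_rot = ½Iω² = ½kMv², so KE_total = ½(1+k)Mv².
The translational fraction is therefore 1/(1+k) = 1/2 ≈ 0.500.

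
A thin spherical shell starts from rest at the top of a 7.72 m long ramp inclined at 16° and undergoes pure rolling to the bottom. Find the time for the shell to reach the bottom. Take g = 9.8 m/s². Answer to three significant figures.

t ≈ 3.09 s

With I = (2/3)MR², the ratio k = I/(MR²) is 2/3.
Along the incline Mg sinθ − f = Ma, and torque about the center fR = Iα = kMR²(a/R) gives f = kMa.
Hence a = g sinθ/(1+k) = 9.8×sin16°/1.667 = 1.621 m/s².
Starting from rest, L = ½at², so t = √(2L/a) = √(2×7.72/1.621) ≈ 3.09 s.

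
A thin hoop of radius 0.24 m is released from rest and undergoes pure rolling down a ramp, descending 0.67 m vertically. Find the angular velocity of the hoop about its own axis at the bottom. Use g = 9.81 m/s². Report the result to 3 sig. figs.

With I = MR², the ratio k = I/(MR²) is 1.
The rolling condition ω = v/R makes the rotational term ½I(v/R)² = ½kMv², so KE_total = ½(1+k)Mv² = Mv².
Energy conservation Mgh = ½(1+k)Mv² gives v = √(2gh/(1+k)) = √(2 × 9.81 × 0.67 / 2) = 2.564 m/s.
Then ω = v/R = 2.564 / 0.24 ≈ 10.7 rad/s.

ω ≈ 10.7 rad/s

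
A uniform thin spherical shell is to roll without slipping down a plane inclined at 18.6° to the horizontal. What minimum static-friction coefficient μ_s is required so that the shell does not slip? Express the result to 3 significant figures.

Here I = (2/3)MR², so the shape factor k = I/(MR²) = 2/3.
Along the incline Mg sinθ − f = Ma, and torque about the center fR = Iα = kMR²(a/R) gives f = kMa.
These give a = g sinθ/(1+k) and the required friction f = kMg sinθ/(1+k).
The normal force is N = Mg cosθ, so μ_min = f/N = k tanθ/(1+k).
μ_min = (2/3) × tan18.6° / 1.667 ≈ 0.135.

μ_min ≈ 0.135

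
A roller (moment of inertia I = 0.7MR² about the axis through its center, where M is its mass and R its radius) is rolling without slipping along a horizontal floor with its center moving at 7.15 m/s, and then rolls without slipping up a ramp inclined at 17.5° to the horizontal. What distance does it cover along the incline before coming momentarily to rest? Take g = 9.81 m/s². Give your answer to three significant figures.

Here I = 0.7MR², so the shape factor k = I/(MR²) = 0.7.
Since it rolls without slipping, ω = v/R and KE = ½Mv² + ½Iω² = ½(1+k)Mv² = (17/20)Mv².
Setting this equal to Mgh gives the vertical rise h = (1+k)v₀²/(2g) = 1.7×7.15²/(2×9.81) = 4.43 m.
The distance along the slope is d = h/sinθ = 4.43/sin17.5° ≈ 14.7 m.

d ≈ 14.7 m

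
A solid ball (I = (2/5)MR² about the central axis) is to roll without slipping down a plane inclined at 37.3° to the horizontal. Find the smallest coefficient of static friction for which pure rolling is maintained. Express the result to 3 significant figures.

The moment of inertia is (2/5)MR², giving k ≡ I/(MR²) = 0.4.
Newton's second law down the slope: Mg sinθ − f = Ma. The torque equation fR = Iα (with α = a/R) gives f = kMa.
These give a = g sinθ/(1+k) and the required friction f = kMg sinθ/(1+k).
With N = Mg cosθ, the no-slip condition f ≤ μN gives μ_min = f/N = k tanθ/(1+k).
μ_min = 0.4 × tan37.3° / 1.4 ≈ 0.218.

μ_min ≈ 0.218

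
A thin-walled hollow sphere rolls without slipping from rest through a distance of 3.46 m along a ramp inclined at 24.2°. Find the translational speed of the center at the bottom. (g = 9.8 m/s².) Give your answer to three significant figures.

v ≈ 4.08 m/s

Here I = (2/3)MR², so the shape factor k = I/(MR²) = 2/3.
Since it rolls without slipping, ω = v/R and KE = ½Mv² + ½Iω² = ½(1+k)Mv² = (5/6)Mv².
The vertical drop is h = L sinθ = 3.46 × sin24.2° = 1.418 m.
Energy conservation: Mgh = (5/6)Mv², so v = √(2gh/(1+k)) = √(2 × 9.8 × 1.418 / 1.667) ≈ 4.08 m/s.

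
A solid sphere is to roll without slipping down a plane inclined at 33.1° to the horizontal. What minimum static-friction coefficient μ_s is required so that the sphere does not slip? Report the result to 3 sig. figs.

μ_min ≈ 0.186

With I = (2/5)MR², the ratio k = I/(MR²) is 0.4.
Newton's second law down the slope: Mg sinθ − f = Ma. The torque equation fR = Iα (with α = a/R) gives f = kMa.
These give a = g sinθ/(1+k) and the required friction f = kMg sinθ/(1+k).
The normal force is N = Mg cosθ, so μ_min = f/N = k tanθ/(1+k).
μ_min = 0.4 × tan33.1° / 1.4 ≈ 0.186.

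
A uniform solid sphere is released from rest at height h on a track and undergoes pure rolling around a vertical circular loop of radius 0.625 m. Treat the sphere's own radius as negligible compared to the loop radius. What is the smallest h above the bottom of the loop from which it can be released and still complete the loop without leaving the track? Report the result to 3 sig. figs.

h_min ≈ 1.69 m

Here I = (2/5)MR², so the shape factor k = I/(MR²) = 0.4.
At the top, contact is just lost when gravity alone supplies the centripetal force: Mg = Mv_top²/r, i.e. v_top² = gr.
With ω = v/R, the kinetic energy at speed v is ½(1+k)Mv² = (7/10)Mv².
Energy conservation from release (height h) to the top (height 2r): Mgh = Mg(2r) + (7/10)M·gr.
Thus h_min = 2r + (1+k)r/2 = r(2 + 1.4/2) = 0.625 × 2.7 ≈ 1.69 m.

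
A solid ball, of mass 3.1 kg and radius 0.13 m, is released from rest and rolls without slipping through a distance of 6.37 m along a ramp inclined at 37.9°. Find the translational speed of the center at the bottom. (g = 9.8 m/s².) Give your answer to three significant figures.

v ≈ 7.40 m/s

The moment of inertia is (2/5)MR², giving k ≡ I/(MR²) = 0.4.
Since it rolls without slipping, ω = v/R and KE = ½Mv² + ½Iω² = ½(1+k)Mv² = (7/10)Mv².
The vertical drop is h = L sinθ = 6.37 × sin37.9° = 3.913 m.
Energy conservation: Mgh = (7/10)Mv², so v = √(2gh/(1+k)) = √(2 × 9.8 × 3.913 / 1.4) ≈ 7.40 m/s.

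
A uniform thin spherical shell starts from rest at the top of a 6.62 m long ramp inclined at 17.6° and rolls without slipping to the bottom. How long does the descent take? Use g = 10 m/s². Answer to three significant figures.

t ≈ 2.70 s

For this body I = (2/3)MR², i.e. k = I/(MR²) = 2/3.
Translational: Mg sinθ − f = Ma. Rotational about the CM: fR = Iα = kMRa, so f = kMa.
Hence a = g sinθ/(1+k) = 10×sin17.6°/1.667 = 1.814 m/s².
With constant a from rest, t = √(2L/a) = √(2·6.62/1.814) ≈ 2.70 s.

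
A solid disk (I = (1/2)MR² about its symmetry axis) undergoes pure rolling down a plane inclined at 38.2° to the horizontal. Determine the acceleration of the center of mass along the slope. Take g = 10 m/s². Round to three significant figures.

a ≈ 4.12 m/s²

For this body I = (1/2)MR², i.e. k = I/(MR²) = 0.5.
Along the incline Mg sinθ − f = Ma, and torque about the center fR = Iα = kMR²(a/R) gives f = kMa.
Eliminating f: Mg sinθ = (1+k)Ma, so a = g sinθ/(1+k) = 10 × sin38.2° / 1.5 ≈ 4.12 m/s².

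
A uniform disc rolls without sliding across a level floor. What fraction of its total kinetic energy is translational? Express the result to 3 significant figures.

fraction ≈ 0.667

The moment of inertia is (1/2)MR², giving k ≡ I/(MR²) = 0.5.
With ω = v/R, KE_trans = ½Mv² and KE_rot = ½Iω² = ½kMv², so KE_total = ½(1+k)Mv².
The translational fraction is therefore 1/(1+k) = 1/1.5 ≈ 0.667.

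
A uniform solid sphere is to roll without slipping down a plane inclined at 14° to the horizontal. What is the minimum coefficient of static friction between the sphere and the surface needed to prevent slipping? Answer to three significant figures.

μ_min ≈ 0.0712

With I = (2/5)MR², the ratio k = I/(MR²) is 0.4.
Along the incline Mg sinθ − f = Ma, and torque about the center fR = Iα = kMR²(a/R) gives f = kMa.
These give a = g sinθ/(1+k) and the required friction f = kMg sinθ/(1+k).
The normal force is N = Mg cosθ, so μ_min = f/N = k tanθ/(1+k).
μ_min = 0.4 × tan14° / 1.4 ≈ 0.0712.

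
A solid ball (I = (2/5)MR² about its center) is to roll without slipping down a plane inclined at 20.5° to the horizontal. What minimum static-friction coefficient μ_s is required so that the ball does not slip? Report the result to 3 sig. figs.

With I = (2/5)MR², the ratio k = I/(MR²) is 0.4.
Along the incline Mg sinθ − f = Ma, and torque about the center fR = Iα = kMR²(a/R) gives f = kMa.
These give a = g sinθ/(1+k) and the required friction f = kMg sinθ/(1+k).
With N = Mg cosθ, the no-slip condition f ≤ μN gives μ_min = f/N = k tanθ/(1+k).
μ_min = 0.4 × tan20.5° / 1.4 ≈ 0.107.

μ_min ≈ 0.107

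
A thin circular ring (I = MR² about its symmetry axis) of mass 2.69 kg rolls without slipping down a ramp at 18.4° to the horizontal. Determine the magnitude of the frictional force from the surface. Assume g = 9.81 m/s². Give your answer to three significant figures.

f ≈ 4.16 N

The moment of inertia is MR², giving k ≡ I/(MR²) = 1.
Newton's second law down the slope: Mg sinθ − f = Ma. The torque equation fR = Iα (with α = a/R) gives f = kMa.
Combining, a = g sinθ/(1+k) and f = kMa = kMg sinθ/(1+k).
f = 1 × 2.69 × 9.81 × sin18.4° / 2 ≈ 4.16 N.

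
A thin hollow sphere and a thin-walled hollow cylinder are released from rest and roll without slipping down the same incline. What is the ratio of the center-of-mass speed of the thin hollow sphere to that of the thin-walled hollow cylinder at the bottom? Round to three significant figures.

v_ratio ≈ 1.10

Each satisfies Mgh = ½(1+k)Mv² with k = I/(MR²), so v ∝ 1/√(1+k).
For the thin hollow sphere k = 2/3; for the thin-walled hollow cylinder k = 1.
v₁/v₂ = √((1+k₂)/(1+k₁)) = √(2/1.667) ≈ 1.10.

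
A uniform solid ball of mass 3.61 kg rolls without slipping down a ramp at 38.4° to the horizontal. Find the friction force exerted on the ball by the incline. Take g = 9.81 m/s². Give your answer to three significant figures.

f ≈ 6.28 N

With I = (2/5)MR², the ratio k = I/(MR²) is 0.4.
Newton's second law down the slope: Mg sinθ − f = Ma. The torque equation fR = Iα (with α = a/R) gives f = kMa.
Combining, a = g sinθ/(1+k) and f = kMa = kMg sinθ/(1+k).
f = 0.4 × 3.61 × 9.81 × sin38.4° / 1.4 ≈ 6.28 N.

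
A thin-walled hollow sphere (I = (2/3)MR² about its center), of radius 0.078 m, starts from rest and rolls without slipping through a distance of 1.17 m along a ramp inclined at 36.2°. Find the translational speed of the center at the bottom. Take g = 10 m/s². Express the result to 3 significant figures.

v ≈ 2.88 m/s

The moment of inertia is (2/3)MR², giving k ≡ I/(MR²) = 2/3.
The rolling condition ω = v/R makes the rotational term ½I(v/R)² = ½kMv², so KE_total = ½(1+k)Mv² = (5/6)Mv².
The vertical drop is h = L sinθ = 1.17 × sin36.2° = 0.691 m.
Energy conservation: Mgh = (5/6)Mv², so v = √(2gh/(1+k)) = √(2 × 10 × 0.691 / 1.667) ≈ 2.88 m/s.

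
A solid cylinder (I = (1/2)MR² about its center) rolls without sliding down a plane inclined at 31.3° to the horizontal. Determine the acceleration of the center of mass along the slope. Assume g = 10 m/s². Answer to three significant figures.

a ≈ 3.46 m/s²

For this body I = (1/2)MR², i.e. k = I/(MR²) = 0.5.
Newton's second law down the slope: Mg sinθ − f = Ma. The torque equation fR = Iα (with α = a/R) gives f = kMa.
Eliminating f: Mg sinθ = (1+k)Ma, so a = g sinθ/(1+k) = 10 × sin31.3° / 1.5 ≈ 3.46 m/s².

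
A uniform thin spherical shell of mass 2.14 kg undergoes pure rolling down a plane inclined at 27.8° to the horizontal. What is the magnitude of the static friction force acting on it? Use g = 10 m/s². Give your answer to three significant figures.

f ≈ 3.99 N

For this body I = (2/3)MR², i.e. k = I/(MR²) = 2/3.
Translational: Mg sinθ − f = Ma. Rotational about the CM: fR = Iα = kMRa, so f = kMa.
Combining, a = g sinθ/(1+k) and f = kMa = kMg sinθ/(1+k).
f = (2/3) × 2.14 × 10 × sin27.8° / 1.667 ≈ 3.99 N.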